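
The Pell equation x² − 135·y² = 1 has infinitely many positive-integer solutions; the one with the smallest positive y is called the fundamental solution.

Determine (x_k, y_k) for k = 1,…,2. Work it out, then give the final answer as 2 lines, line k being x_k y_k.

d=135: √d = [11; 1,1,1,1,1,1,1,22] (ℓ=8, even), read p_7/q_7
a_0=11:  p_0=11·1+0=11,  q_0=11·0+1=1
…
a_2=1:  p_2=1·12+11=23,  q_2=1·1+1=2
…
a_5=1:  p_5=1·58+35=93,  q_5=1·5+3=8
a_6=1:  p_6=1·93+58=151,  q_6=1·8+5=13
a_7=1:  p_7=1·151+93=244,  q_7=1·13+8=21
fundamental: x₁=244, y₁=21  (since 59536 − 135·441 = 1)
k=2:  x_2 = 244·244+135·21·21 = 119071,  y_2 = 244·21+21·244 = 10248

244 21
119071 10248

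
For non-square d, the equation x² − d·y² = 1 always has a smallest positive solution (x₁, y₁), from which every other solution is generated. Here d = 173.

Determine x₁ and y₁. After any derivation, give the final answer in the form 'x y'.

[13; 6,1,1,6,26] for √173; ℓ=5 ⇒ convergent index 9
i=0: a=13 ⇒ p=13, q=1
i=1: a=6 ⇒ p=79, q=6
i=2: a=1 ⇒ p=92, q=7
…
i=6: a=6 ⇒ p=176552, q=13423
…
i=8: a=1 ⇒ p=382343, q=29069
i=9: a=6 ⇒ p=2499849, q=190060
fundamental: x₁=2499849, y₁=190060  (since 6249245022801 − 173·36122803600 = 1)

2499849 190060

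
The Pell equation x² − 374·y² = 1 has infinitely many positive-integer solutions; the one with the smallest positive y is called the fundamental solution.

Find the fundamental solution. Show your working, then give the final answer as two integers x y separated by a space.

[19; 2,1,18,1,2,38] for √374; ℓ=6 ⇒ convergent index 5
i=0: a=19 ⇒ p=19, q=1
…
i=2: a=1 ⇒ p=58, q=3
…
i=4: a=1 ⇒ p=1141, q=59
i=5: a=2 ⇒ p=3365, q=174
(x₁, y₁) = (3365, 174);  3365² − 374·174² = 1 ✓

3365 174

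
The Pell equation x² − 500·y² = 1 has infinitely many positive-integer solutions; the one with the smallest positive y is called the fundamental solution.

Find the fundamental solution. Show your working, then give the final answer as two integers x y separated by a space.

[22; 2,1,3,2,1,…,1,2,44] for √500; ℓ=14 ⇒ convergent index 13
k=0  a_k=22  p_k/q_k = 22/1
k=1  a_k=2  p_k/q_k = 45/2
k=2  a_k=1  p_k/q_k = 67/3
k=3  a_k=3  p_k/q_k = 246/11
k=4  a_k=2  p_k/q_k = 559/25
k=5  a_k=1  p_k/q_k = 805/36
k=6  a_k=1  p_k/q_k = 1364/61
…
k=8  a_k=1  p_k/q_k = 15809/707
k=9  a_k=1  p_k/q_k = 30254/1353
k=10  a_k=2  p_k/q_k = 76317/3413
k=11  a_k=3  p_k/q_k = 259205/11592
k=12  a_k=1  p_k/q_k = 335522/15005
k=13  a_k=2  p_k/q_k = 930249/41602
(x₁, y₁) = (930249, 41602);  930249² − 500·41602² = 1 ✓

930249 41602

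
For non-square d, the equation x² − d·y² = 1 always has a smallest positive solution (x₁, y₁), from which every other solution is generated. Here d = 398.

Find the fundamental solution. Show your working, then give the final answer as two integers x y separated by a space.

399 20

√398 = [19; 1,18,1,38, …], period ℓ=4 (even) → k=3
i=0: a=19 ⇒ p=19, q=1
i=1: a=1 ⇒ p=20, q=1
i=2: a=18 ⇒ p=379, q=19
i=3: a=1 ⇒ p=399, q=20
fundamental: x₁=399, y₁=20  (since 159201 − 398·400 = 1)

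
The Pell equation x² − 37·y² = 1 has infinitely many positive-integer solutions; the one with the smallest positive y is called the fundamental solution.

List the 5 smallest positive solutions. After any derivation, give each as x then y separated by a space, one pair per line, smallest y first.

73 12
10657 1752
1555849 255780
227143297 37342128
33161365513 5451694908

√37 = [6; 12, …], period ℓ=1 (odd) → k=1
i=0: a=6 ⇒ p=6, q=1
i=1: a=12 ⇒ p=73, q=12
(x₁, y₁) = (73, 12);  73² − 37·12² = 1 ✓
k=2:  x_2 = 73·73+37·12·12 = 10657,  y_2 = 73·12+12·73 = 1752
k=3:  x_3 = 73·10657+37·12·1752 = 1555849,  y_3 = 73·1752+12·10657 = 255780
k=4:  x_4 = 73·1555849+37·12·255780 = 227143297,  y_4 = 73·255780+12·1555849 = 37342128
k=5:  x_5 = 73·227143297+37·12·37342128 = 33161365513,  y_5 = 73·37342128+12·227143297 = 5451694908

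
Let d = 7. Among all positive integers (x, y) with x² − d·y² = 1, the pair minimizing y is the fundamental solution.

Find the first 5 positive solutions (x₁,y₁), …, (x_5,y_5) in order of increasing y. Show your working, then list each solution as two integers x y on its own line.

√7 = [2; 1,1,1,4, …], period ℓ=4 (even) → k=3
a_0=2:  p_0=2·1+0=2,  q_0=2·0+1=1
a_1=1:  p_1=1·2+1=3,  q_1=1·1+0=1
a_2=1:  p_2=1·3+2=5,  q_2=1·1+1=2
a_3=1:  p_3=1·5+3=8,  q_3=1·2+1=3
fundamental: x₁=8, y₁=3  (since 64 − 7·9 = 1)
k=2:  x_2 = 8·8+7·3·3 = 127,  y_2 = 8·3+3·8 = 48
k=3:  x_3 = 8·127+7·3·48 = 2024,  y_3 = 8·48+3·127 = 765
k=4:  x_4 = 8·2024+7·3·765 = 32257,  y_4 = 8·765+3·2024 = 12192
k=5:  x_5 = 8·32257+7·3·12192 = 514088,  y_5 = 8·12192+3·32257 = 194307

8 3
127 48
2024 765
32257 12192
514088 194307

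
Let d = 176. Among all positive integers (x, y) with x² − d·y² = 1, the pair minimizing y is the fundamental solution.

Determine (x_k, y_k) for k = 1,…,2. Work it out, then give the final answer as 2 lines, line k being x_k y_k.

199 15
79201 5970

√176 = [13; 3,1,3,26, …], period ℓ=4 (even) → k=3
a_0=13:  p_0=13·1+0=13,  q_0=13·0+1=1
a_1=3:  p_1=3·13+1=40,  q_1=3·1+0=3
a_2=1:  p_2=1·40+13=53,  q_2=1·3+1=4
a_3=3:  p_3=3·53+40=199,  q_3=3·4+3=15
(x₁, y₁) = (199, 15);  199² − 176·15² = 1 ✓
k=2:  x_2 = 199·199+176·15·15 = 79201,  y_2 = 199·15+15·199 = 5970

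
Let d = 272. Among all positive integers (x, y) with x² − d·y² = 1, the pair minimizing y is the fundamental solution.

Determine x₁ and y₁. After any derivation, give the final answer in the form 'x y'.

33 2

d=272: √d = [16; 2,32] (ℓ=2, even), read p_1/q_1
i=0: a=16 ⇒ p=16, q=1
i=1: a=2 ⇒ p=33, q=2
→ (33, 2).  Check: 33²=1089, 272·2²=1088, difference 1.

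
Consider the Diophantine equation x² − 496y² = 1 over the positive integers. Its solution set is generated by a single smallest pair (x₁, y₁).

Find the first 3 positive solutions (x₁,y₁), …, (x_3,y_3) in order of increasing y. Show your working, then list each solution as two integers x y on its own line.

[22; 3,1,2,4,1,…,1,3,44] for √496; ℓ=16 ⇒ convergent index 15
i=0: a=22 ⇒ p=22, q=1
i=1: a=3 ⇒ p=67, q=3
i=2: a=1 ⇒ p=89, q=4
…
i=5: a=1 ⇒ p=1314, q=59
i=6: a=1 ⇒ p=2383, q=107
i=7: a=2 ⇒ p=6080, q=273
i=8: a=2 ⇒ p=14543, q=653
i=9: a=2 ⇒ p=35166, q=1579
…
i=13: a=2 ⇒ p=863293, q=38763
i=14: a=1 ⇒ p=1252502, q=56239
i=15: a=3 ⇒ p=4620799, q=207480
(x₁, y₁) = (4620799, 207480);  4620799² − 496·207480² = 1 ✓
n=2: (4620799,207480)∘(4620799,207480) = (4620799·4620799+496·207480·207480, 4620799·207480+207480·4620799) = (42703566796801,1917446753040)
n=3: (42703566796801,1917446753040)∘(4620799,207480) = (4620799·42703566796801+496·207480·1917446753040, 4620799·1917446753040+207480·42703566796801) = (394649197502177907199,17720272078000750440)

4620799 207480
42703566796801 1917446753040
394649197502177907199 17720272078000750440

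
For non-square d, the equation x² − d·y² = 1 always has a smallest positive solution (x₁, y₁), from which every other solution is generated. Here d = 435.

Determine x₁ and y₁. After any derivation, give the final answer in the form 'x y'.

√435 = [20; 1,5,1,40, …], period ℓ=4 (even) → k=3
k=0  a_k=20  p_k/q_k = 20/1
…
k=2  a_k=5  p_k/q_k = 125/6
k=3  a_k=1  p_k/q_k = 146/7
(x₁, y₁) = (146, 7);  146² − 435·7² = 1 ✓

146 7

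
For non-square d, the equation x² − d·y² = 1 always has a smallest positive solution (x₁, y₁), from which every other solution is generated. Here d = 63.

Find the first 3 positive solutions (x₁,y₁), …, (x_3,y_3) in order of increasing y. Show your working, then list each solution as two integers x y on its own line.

√63 = [7; 1,14, …], period ℓ=2 (even) → k=1
a_0=7:  p_0=7·1+0=7,  q_0=7·0+1=1
a_1=1:  p_1=1·7+1=8,  q_1=1·1+0=1
fundamental: x₁=8, y₁=1  (since 64 − 63·1 = 1)
(8+1√63)^2 = 127 + 16√63
(8+1√63)^3 = 2024 + 255√63

8 1
127 16
2024 255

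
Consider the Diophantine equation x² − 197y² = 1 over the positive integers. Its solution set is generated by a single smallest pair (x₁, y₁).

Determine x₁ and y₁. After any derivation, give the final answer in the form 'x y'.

√197 → a₀=14, period (28); ℓ=1 odd so k=1
i=0: a=14 ⇒ p=14, q=1
i=1: a=28 ⇒ p=393, q=28
(x₁, y₁) = (393, 28);  393² − 197·28² = 1 ✓

393 28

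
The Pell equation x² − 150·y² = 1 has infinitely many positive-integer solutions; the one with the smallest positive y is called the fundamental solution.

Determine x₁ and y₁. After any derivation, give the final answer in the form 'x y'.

49 4

√150 → a₀=12, period (4,24); ℓ=2 even so k=1
a_0=12:  p_0=12·1+0=12,  q_0=12·0+1=1
a_1=4:  p_1=4·12+1=49,  q_1=4·1+0=4
fundamental: x₁=49, y₁=4  (since 2401 − 150·16 = 1)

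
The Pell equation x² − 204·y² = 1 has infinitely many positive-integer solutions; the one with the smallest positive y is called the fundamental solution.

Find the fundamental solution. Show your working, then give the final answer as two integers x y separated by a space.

4999 350

√204 = [14; 3,1,1,6,1,1,3,28, …], period ℓ=8 (even) → k=7
k=0  a_k=14  p_k/q_k = 14/1
k=1  a_k=3  p_k/q_k = 43/3
k=2  a_k=1  p_k/q_k = 57/4
…
k=6  a_k=1  p_k/q_k = 1414/99
k=7  a_k=3  p_k/q_k = 4999/350
fundamental: x₁=4999, y₁=350  (since 24990001 − 204·122500 = 1)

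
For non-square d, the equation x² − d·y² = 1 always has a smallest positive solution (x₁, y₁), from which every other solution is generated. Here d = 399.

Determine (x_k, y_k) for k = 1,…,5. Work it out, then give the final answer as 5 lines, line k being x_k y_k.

20 1
799 40
31940 1599
1276801 63920
51040100 2555201

[19; 1,38] for √399; ℓ=2 ⇒ convergent index 1
a_0=19:  p_0=19·1+0=19,  q_0=19·0+1=1
a_1=1:  p_1=1·19+1=20,  q_1=1·1+0=1
→ (20, 1).  Check: 20²=400, 399·1²=399, difference 1.
k=2:  x_2 = 20·20+399·1·1 = 799,  y_2 = 20·1+1·20 = 40
k=3:  x_3 = 20·799+399·1·40 = 31940,  y_3 = 20·40+1·799 = 1599
k=4:  x_4 = 20·31940+399·1·1599 = 1276801,  y_4 = 20·1599+1·31940 = 63920
k=5:  x_5 = 20·1276801+399·1·63920 = 51040100,  y_5 = 20·63920+1·1276801 = 2555201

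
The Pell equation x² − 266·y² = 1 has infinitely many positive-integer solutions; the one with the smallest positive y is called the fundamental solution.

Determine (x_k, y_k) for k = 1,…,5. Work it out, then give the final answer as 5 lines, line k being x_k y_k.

[16; 3,4,3,32] for √266; ℓ=4 ⇒ convergent index 3
a_0=16:  p_0=16·1+0=16,  q_0=16·0+1=1
a_1=3:  p_1=3·16+1=49,  q_1=3·1+0=3
a_2=4:  p_2=4·49+16=212,  q_2=4·3+1=13
a_3=3:  p_3=3·212+49=685,  q_3=3·13+3=42
(x₁, y₁) = (685, 42);  685² − 266·42² = 1 ✓
k=2:  x_2 = 685·685+266·42·42 = 938449,  y_2 = 685·42+42·685 = 57540
k=3:  x_3 = 685·938449+266·42·57540 = 1285674445,  y_3 = 685·57540+42·938449 = 78829758
k=4:  x_4 = 685·1285674445+266·42·78829758 = 1761373051201,  y_4 = 685·78829758+42·1285674445 = 107996710920
k=5:  x_5 = 685·1761373051201+266·42·107996710920 = 2413079794470925,  y_5 = 685·107996710920+42·1761373051201 = 147955415130642

685 42
938449 57540
1285674445 78829758
1761373051201 107996710920
2413079794470925 147955415130642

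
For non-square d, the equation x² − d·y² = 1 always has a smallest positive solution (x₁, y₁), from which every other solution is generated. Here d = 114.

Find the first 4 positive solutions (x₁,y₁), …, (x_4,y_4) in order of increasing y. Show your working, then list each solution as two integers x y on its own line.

√114 → a₀=10, period (1,2,10,2,1,20); ℓ=6 even so k=5
step 0: (10, 1)  from 10·(1,0) + (0,1)
…
step 4: (694, 65)  from 2·(331,31) + (32,3)
step 5: (1025, 96)  from 1·(694,65) + (331,31)
→ (1025, 96).  Check: 1025²=1050625, 114·96²=1050624, difference 1.
(x_2, y_2) = (1025·1025 + 114·96·96, 1025·96 + 96·1025) = (2101249, 196800)
(x_3, y_3) = (1025·2101249 + 114·96·196800, 1025·196800 + 96·2101249) = (4307559425, 403439904)
(x_4, y_4) = (1025·4307559425 + 114·96·403439904, 1025·403439904 + 96·4307559425) = (8830494720001, 827051606400)

1025 96
2101249 196800
4307559425 403439904
8830494720001 827051606400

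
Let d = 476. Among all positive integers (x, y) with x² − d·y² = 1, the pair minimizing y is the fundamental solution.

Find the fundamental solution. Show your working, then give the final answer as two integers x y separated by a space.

28799 1320

d=476: √d = [21; 1,4,2,10,2,4,1,42] (ℓ=8, even), read p_7/q_7
step 0: (21, 1)  from 21·(1,0) + (0,1)
…
step 2: (109, 5)  from 4·(22,1) + (21,1)
…
step 4: (2509, 115)  from 10·(240,11) + (109,5)
step 5: (5258, 241)  from 2·(2509,115) + (240,11)
step 6: (23541, 1079)  from 4·(5258,241) + (2509,115)
step 7: (28799, 1320)  from 1·(23541,1079) + (5258,241)
(x₁, y₁) = (28799, 1320);  28799² − 476·1320² = 1 ✓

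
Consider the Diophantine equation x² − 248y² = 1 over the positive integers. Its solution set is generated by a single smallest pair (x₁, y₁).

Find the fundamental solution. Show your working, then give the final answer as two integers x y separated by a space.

√248 = [15; 1,2,1,30, …], period ℓ=4 (even) → k=3
a_0=15:  p_0=15·1+0=15,  q_0=15·0+1=1
a_1=1:  p_1=1·15+1=16,  q_1=1·1+0=1
a_2=2:  p_2=2·16+15=47,  q_2=2·1+1=3
a_3=1:  p_3=1·47+16=63,  q_3=1·3+1=4
→ (63, 4).  Check: 63²=3969, 248·4²=3968, difference 1.

63 4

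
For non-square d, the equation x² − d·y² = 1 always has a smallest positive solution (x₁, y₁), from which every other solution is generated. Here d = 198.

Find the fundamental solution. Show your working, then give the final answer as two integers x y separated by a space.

d=198: √d = [14; 14,28] (ℓ=2, even), read p_1/q_1
a_0=14:  p_0=14·1+0=14,  q_0=14·0+1=1
a_1=14:  p_1=14·14+1=197,  q_1=14·1+0=14
→ (197, 14).  Check: 197²=38809, 198·14²=38808, difference 1.

197 14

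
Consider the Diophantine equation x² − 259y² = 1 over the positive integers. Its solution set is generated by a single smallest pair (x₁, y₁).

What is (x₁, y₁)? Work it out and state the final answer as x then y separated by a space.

d=259: √d = [16; 10,1,2,3,4,3,2,1,10,32] (ℓ=10, even), read p_9/q_9
k=0  a_k=16  p_k/q_k = 16/1
…
k=2  a_k=1  p_k/q_k = 177/11
k=3  a_k=2  p_k/q_k = 515/32
k=4  a_k=3  p_k/q_k = 1722/107
k=5  a_k=4  p_k/q_k = 7403/460
k=6  a_k=3  p_k/q_k = 23931/1487
k=7  a_k=2  p_k/q_k = 55265/3434
k=8  a_k=1  p_k/q_k = 79196/4921
k=9  a_k=10  p_k/q_k = 847225/52644
fundamental: x₁=847225, y₁=52644  (since 717790200625 − 259·2771390736 = 1)

847225 52644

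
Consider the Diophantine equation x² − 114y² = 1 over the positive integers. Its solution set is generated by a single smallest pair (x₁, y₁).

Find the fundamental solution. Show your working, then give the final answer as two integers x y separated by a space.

1025 96

√114 = [10; 1,2,10,2,1,20, …], period ℓ=6 (even) → k=5
k=0  a_k=10  p_k/q_k = 10/1
k=1  a_k=1  p_k/q_k = 11/1
k=2  a_k=2  p_k/q_k = 32/3
k=3  a_k=10  p_k/q_k = 331/31
k=4  a_k=2  p_k/q_k = 694/65
k=5  a_k=1  p_k/q_k = 1025/96
(x₁, y₁) = (1025, 96);  1025² − 114·96² = 1 ✓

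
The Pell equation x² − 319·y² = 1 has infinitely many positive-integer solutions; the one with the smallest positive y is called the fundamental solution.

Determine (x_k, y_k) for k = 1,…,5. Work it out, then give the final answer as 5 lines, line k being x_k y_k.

12901780 722361
332911854336799 18639485405160
8590311008090840302660 480965080021169647239
221660605515932150288251132801 12410611300231033623224965680
5719632734066677605580897309458268900 320237953322189008993822774252173561

√319 = [17; 1,6,5,1,4,…,6,1,34, …], period ℓ=14 (even) → k=13
k=0  a_k=17  p_k/q_k = 17/1
k=1  a_k=1  p_k/q_k = 18/1
k=2  a_k=6  p_k/q_k = 125/7
k=3  a_k=5  p_k/q_k = 643/36
k=4  a_k=1  p_k/q_k = 768/43
k=5  a_k=4  p_k/q_k = 3715/208
…
k=7  a_k=1  p_k/q_k = 15628/875
…
k=9  a_k=4  p_k/q_k = 250816/14043
k=10  a_k=1  p_k/q_k = 309613/17335
k=11  a_k=5  p_k/q_k = 1798881/100718
k=12  a_k=6  p_k/q_k = 11102899/621643
k=13  a_k=1  p_k/q_k = 12901780/722361
(x₁, y₁) = (12901780, 722361);  12901780² − 319·722361² = 1 ✓
(x_2, y_2) = (12901780·12901780 + 319·722361·722361, 12901780·722361 + 722361·12901780) = (332911854336799, 18639485405160)
(x_3, y_3) = (12901780·332911854336799 + 319·722361·18639485405160, 12901780·18639485405160 + 722361·332911854336799) = (8590311008090840302660, 480965080021169647239)
(x_4, y_4) = (12901780·8590311008090840302660 + 319·722361·480965080021169647239, 12901780·480965080021169647239 + 722361·8590311008090840302660) = (221660605515932150288251132801, 12410611300231033623224965680)
(x_5, y_5) = (12901780·221660605515932150288251132801 + 319·722361·12410611300231033623224965680, 12901780·12410611300231033623224965680 + 722361·221660605515932150288251132801) = (5719632734066677605580897309458268900, 320237953322189008993822774252173561)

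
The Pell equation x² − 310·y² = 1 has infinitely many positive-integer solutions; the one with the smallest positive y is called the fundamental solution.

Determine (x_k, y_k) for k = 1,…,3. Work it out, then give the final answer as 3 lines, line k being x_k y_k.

848719 48204
1440647881921 81823301352
2445410459391369679 138889981000287972

√310 = [17; 1,1,1,1,5,…,1,1,34, …], period ℓ=16 (even) → k=15
i=0: a=17 ⇒ p=17, q=1
…
i=5: a=5 ⇒ p=493, q=28
i=6: a=3 ⇒ p=1567, q=89
i=7: a=1 ⇒ p=2060, q=117
…
i=11: a=5 ⇒ p=152387, q=8655
i=12: a=1 ⇒ p=181315, q=10298
…
i=14: a=1 ⇒ p=515017, q=29251
i=15: a=1 ⇒ p=848719, q=48204
fundamental: x₁=848719, y₁=48204  (since 720323940961 − 310·2323625616 = 1)
k=2:  x_2 = 848719·848719+310·48204·48204 = 1440647881921,  y_2 = 848719·48204+48204·848719 = 81823301352
k=3:  x_3 = 848719·1440647881921+310·48204·81823301352 = 2445410459391369679,  y_3 = 848719·81823301352+48204·1440647881921 = 138889981000287972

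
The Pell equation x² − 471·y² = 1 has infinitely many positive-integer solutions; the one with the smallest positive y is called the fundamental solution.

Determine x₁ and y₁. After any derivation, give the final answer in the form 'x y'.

[21; 1,2,2,1,3,…,2,1,42] for √471; ℓ=14 ⇒ convergent index 13
step 0: (21, 1)  from 21·(1,0) + (0,1)
…
step 5: (803, 37)  from 3·(217,10) + (152,7)
…
step 10: (843469, 38865)  from 1·(644804,29711) + (198665,9154)
…
step 12: (5506953, 253747)  from 2·(2331742,107441) + (843469,38865)
step 13: (7838695, 361188)  from 1·(5506953,253747) + (2331742,107441)
(x₁, y₁) = (7838695, 361188);  7838695² − 471·361188² = 1 ✓

7838695 361188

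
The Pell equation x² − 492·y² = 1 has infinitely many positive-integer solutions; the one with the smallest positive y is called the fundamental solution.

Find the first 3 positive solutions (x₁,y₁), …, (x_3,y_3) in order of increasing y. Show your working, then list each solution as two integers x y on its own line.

d=492: √d = [22; 5,1,1,10,1,1,5,44] (ℓ=8, even), read p_7/q_7
i=0: a=22 ⇒ p=22, q=1
…
i=6: a=1 ⇒ p=5390, q=243
i=7: a=5 ⇒ p=29767, q=1342
(x₁, y₁) = (29767, 1342);  29767² − 492·1342² = 1 ✓
n=2: (29767,1342)∘(29767,1342) = (29767·29767+492·1342·1342, 29767·1342+1342·29767) = (1772148577,79894628)
n=3: (1772148577,79894628)∘(29767,1342) = (29767·1772148577+492·1342·79894628, 29767·79894628+1342·1772148577) = (105503093353351,4756446782010)

29767 1342
1772148577 79894628
105503093353351 4756446782010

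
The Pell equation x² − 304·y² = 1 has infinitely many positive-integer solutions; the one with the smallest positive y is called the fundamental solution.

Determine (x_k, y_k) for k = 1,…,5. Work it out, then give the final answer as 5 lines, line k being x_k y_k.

√304 = [17; 2,3,2,1,1,1,1,1,2,3,2,34, …], period ℓ=12 (even) → k=11
step 0: (17, 1)  from 17·(1,0) + (0,1)
…
step 6: (1081, 62)  from 1·(680,39) + (401,23)
…
step 10: (25177, 1444)  from 3·(7445,427) + (2842,163)
step 11: (57799, 3315)  from 2·(25177,1444) + (7445,427)
fundamental: x₁=57799, y₁=3315  (since 3340724401 − 304·10989225 = 1)
n=2: (57799,3315)∘(57799,3315) = (57799·57799+304·3315·3315, 57799·3315+3315·57799) = (6681448801,383207370)
n=3: (6681448801,383207370)∘(57799,3315) = (57799·6681448801+304·3315·383207370, 57799·383207370+3315·6681448801) = (772362118440199,44298005553945)
n=4: (772362118440199,44298005553945)∘(57799,3315) = (57799·772362118440199+304·3315·44298005553945, 57799·44298005553945+3315·772362118440199) = (89283516160768675201,5120760845641726740)
n=5: (89283516160768675201,5120760845641726740)∘(57799,3315) = (57799·89283516160768675201+304·3315·5120760845641726740, 57799·5120760845641726740+3315·89283516160768675201) = (10320995900380175197444999,591949712190194322136575)

57799 3315
6681448801 383207370
772362118440199 44298005553945
89283516160768675201 5120760845641726740
10320995900380175197444999 591949712190194322136575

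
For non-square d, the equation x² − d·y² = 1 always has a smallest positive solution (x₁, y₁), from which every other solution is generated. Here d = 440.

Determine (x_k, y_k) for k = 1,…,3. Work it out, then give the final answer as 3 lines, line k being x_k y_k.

21 1
881 42
36981 1763

[20; 1,40] for √440; ℓ=2 ⇒ convergent index 1
a_0=20:  p_0=20·1+0=20,  q_0=20·0+1=1
a_1=1:  p_1=1·20+1=21,  q_1=1·1+0=1
→ (21, 1).  Check: 21²=441, 440·1²=440, difference 1.
n=2: (21,1)∘(21,1) = (21·21+440·1·1, 21·1+1·21) = (881,42)
n=3: (881,42)∘(21,1) = (21·881+440·1·42, 21·42+1·881) = (36981,1763)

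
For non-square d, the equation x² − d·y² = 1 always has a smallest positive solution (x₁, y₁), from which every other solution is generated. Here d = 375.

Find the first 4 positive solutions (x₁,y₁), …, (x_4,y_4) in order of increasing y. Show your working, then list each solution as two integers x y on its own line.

[19; 2,1,2,1,5,1,2,1,2,38] for √375; ℓ=10 ⇒ convergent index 9
i=0: a=19 ⇒ p=19, q=1
i=1: a=2 ⇒ p=39, q=2
i=2: a=1 ⇒ p=58, q=3
i=3: a=2 ⇒ p=155, q=8
…
i=5: a=5 ⇒ p=1220, q=63
…
i=7: a=2 ⇒ p=4086, q=211
i=8: a=1 ⇒ p=5519, q=285
i=9: a=2 ⇒ p=15124, q=781
(x₁, y₁) = (15124, 781);  15124² − 375·781² = 1 ✓
(15124+781√375)^2 = 457470751 + 23623688√375
(15124+781√375)^3 = 13837575261124 + 714569313843√375
(15124+781√375)^4 = 418558976041008001 + 21614292581499376√375

15124 781
457470751 23623688
13837575261124 714569313843
418558976041008001 21614292581499376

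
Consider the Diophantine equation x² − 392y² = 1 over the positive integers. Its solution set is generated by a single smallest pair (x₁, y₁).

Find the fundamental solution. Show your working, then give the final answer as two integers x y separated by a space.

√392 → a₀=19, period (1,3,1,38); ℓ=4 even so k=3
a_0=19:  p_0=19·1+0=19,  q_0=19·0+1=1
…
a_2=3:  p_2=3·20+19=79,  q_2=3·1+1=4
a_3=1:  p_3=1·79+20=99,  q_3=1·4+1=5
(x₁, y₁) = (99, 5);  99² − 392·5² = 1 ✓

99 5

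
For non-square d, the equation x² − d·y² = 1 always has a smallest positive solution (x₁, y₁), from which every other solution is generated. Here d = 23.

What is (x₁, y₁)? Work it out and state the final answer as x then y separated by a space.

24 5

√23 → a₀=4, period (1,3,1,8); ℓ=4 even so k=3
k=0  a_k=4  p_k/q_k = 4/1
k=1  a_k=1  p_k/q_k = 5/1
k=2  a_k=3  p_k/q_k = 19/4
k=3  a_k=1  p_k/q_k = 24/5
fundamental: x₁=24, y₁=5  (since 576 − 23·25 = 1)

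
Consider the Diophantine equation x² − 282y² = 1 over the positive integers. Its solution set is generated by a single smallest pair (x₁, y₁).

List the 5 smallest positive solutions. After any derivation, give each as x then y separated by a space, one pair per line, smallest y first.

2351 140
11054401 658280
51977791151 3095232420
244399562937601 14553782180560
1149166692954808751 68431880717760700

d=282: √d = [16; 1,3,1,4,1,3,1,32] (ℓ=8, even), read p_7/q_7
step 0: (16, 1)  from 16·(1,0) + (0,1)
…
step 2: (67, 4)  from 3·(17,1) + (16,1)
…
step 4: (403, 24)  from 4·(84,5) + (67,4)
…
step 6: (1864, 111)  from 3·(487,29) + (403,24)
step 7: (2351, 140)  from 1·(1864,111) + (487,29)
→ (2351, 140).  Check: 2351²=5527201, 282·140²=5527200, difference 1.
n=2: (2351,140)∘(2351,140) = (2351·2351+282·140·140, 2351·140+140·2351) = (11054401,658280)
n=3: (11054401,658280)∘(2351,140) = (2351·11054401+282·140·658280, 2351·658280+140·11054401) = (51977791151,3095232420)
n=4: (51977791151,3095232420)∘(2351,140) = (2351·51977791151+282·140·3095232420, 2351·3095232420+140·51977791151) = (244399562937601,14553782180560)
n=5: (244399562937601,14553782180560)∘(2351,140) = (2351·244399562937601+282·140·14553782180560, 2351·14553782180560+140·244399562937601) = (1149166692954808751,68431880717760700)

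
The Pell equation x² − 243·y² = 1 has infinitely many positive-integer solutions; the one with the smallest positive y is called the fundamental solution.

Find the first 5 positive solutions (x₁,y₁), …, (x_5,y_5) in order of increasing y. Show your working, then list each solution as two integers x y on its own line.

d=243: √d = [15; 1,1,2,3,15,3,2,1,1,30] (ℓ=10, even), read p_9/q_9
k=0  a_k=15  p_k/q_k = 15/1
…
k=7  a_k=2  p_k/q_k = 28901/1854
k=8  a_k=1  p_k/q_k = 41325/2651
k=9  a_k=1  p_k/q_k = 70226/4505
(x₁, y₁) = (70226, 4505);  70226² − 243·4505² = 1 ✓
(70226+4505√243)^2 = 9863382151 + 632736260√243
(70226+4505√243)^3 = 1385331749802026 + 88869073185015√243
(70226+4505√243)^4 = 194572614913330773601 + 12481839066348990520√243
(70226+4505√243)^5 = 27328112908421802064005626 + 1753099260457979343330025√243

70226 4505
9863382151 632736260
1385331749802026 88869073185015
194572614913330773601 12481839066348990520
27328112908421802064005626 1753099260457979343330025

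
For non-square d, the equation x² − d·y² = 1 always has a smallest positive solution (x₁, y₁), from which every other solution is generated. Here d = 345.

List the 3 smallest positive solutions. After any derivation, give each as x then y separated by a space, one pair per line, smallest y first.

[18; 1,1,2,1,6,1,2,1,1,36] for √345; ℓ=10 ⇒ convergent index 9
k=0  a_k=18  p_k/q_k = 18/1
k=1  a_k=1  p_k/q_k = 19/1
k=2  a_k=1  p_k/q_k = 37/2
…
k=8  a_k=1  p_k/q_k = 3882/209
k=9  a_k=1  p_k/q_k = 6761/364
fundamental: x₁=6761, y₁=364  (since 45711121 − 345·132496 = 1)
(6761+364√345)^2 = 91422241 + 4922008√345
(6761+364√345)^3 = 1236211536041 + 66555391812√345

6761 364
91422241 4922008
1236211536041 66555391812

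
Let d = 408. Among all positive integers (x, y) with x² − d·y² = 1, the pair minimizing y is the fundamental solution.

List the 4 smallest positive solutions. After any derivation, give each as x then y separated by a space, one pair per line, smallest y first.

[20; 5,40] for √408; ℓ=2 ⇒ convergent index 1
a_0=20:  p_0=20·1+0=20,  q_0=20·0+1=1
a_1=5:  p_1=5·20+1=101,  q_1=5·1+0=5
(x₁, y₁) = (101, 5);  101² − 408·5² = 1 ✓
(101+5√408)^2 = 20401 + 1010√408
(101+5√408)^3 = 4120901 + 204015√408
(101+5√408)^4 = 832401601 + 41210020√408

101 5
20401 1010
4120901 204015
832401601 41210020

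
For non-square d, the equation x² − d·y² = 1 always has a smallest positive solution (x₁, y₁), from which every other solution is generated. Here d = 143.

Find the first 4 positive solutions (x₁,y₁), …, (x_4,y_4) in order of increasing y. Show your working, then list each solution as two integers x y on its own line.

12 1
287 24
6876 575
164737 13776

d=143: √d = [11; 1,22] (ℓ=2, even), read p_1/q_1
k=0  a_k=11  p_k/q_k = 11/1
k=1  a_k=1  p_k/q_k = 12/1
fundamental: x₁=12, y₁=1  (since 144 − 143·1 = 1)
k=2:  x_2 = 12·12+143·1·1 = 287,  y_2 = 12·1+1·12 = 24
k=3:  x_3 = 12·287+143·1·24 = 6876,  y_3 = 12·24+1·287 = 575
k=4:  x_4 = 12·6876+143·1·575 = 164737,  y_4 = 12·575+1·6876 = 13776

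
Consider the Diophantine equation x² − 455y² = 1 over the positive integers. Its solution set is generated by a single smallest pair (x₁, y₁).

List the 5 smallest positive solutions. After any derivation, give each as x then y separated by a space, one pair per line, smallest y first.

d=455: √d = [21; 3,42] (ℓ=2, even), read p_1/q_1
k=0  a_k=21  p_k/q_k = 21/1
k=1  a_k=3  p_k/q_k = 64/3
fundamental: x₁=64, y₁=3  (since 4096 − 455·9 = 1)
(64+3√455)^2 = 8191 + 384√455
(64+3√455)^3 = 1048384 + 49149√455
(64+3√455)^4 = 134184961 + 6290688√455
(64+3√455)^5 = 17174626624 + 805158915√455

64 3
8191 384
1048384 49149
134184961 6290688
17174626624 805158915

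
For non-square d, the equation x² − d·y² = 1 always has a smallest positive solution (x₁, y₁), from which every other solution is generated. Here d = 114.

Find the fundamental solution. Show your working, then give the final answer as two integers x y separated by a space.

d=114: √d = [10; 1,2,10,2,1,20] (ℓ=6, even), read p_5/q_5
k=0  a_k=10  p_k/q_k = 10/1
k=1  a_k=1  p_k/q_k = 11/1
…
k=3  a_k=10  p_k/q_k = 331/31
k=4  a_k=2  p_k/q_k = 694/65
k=5  a_k=1  p_k/q_k = 1025/96
→ (1025, 96).  Check: 1025²=1050625, 114·96²=1050624, difference 1.

1025 96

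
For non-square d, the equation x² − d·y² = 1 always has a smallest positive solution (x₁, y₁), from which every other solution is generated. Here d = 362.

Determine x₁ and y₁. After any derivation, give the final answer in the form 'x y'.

√362 → a₀=19, period (38); ℓ=1 odd so k=1
step 0: (19, 1)  from 19·(1,0) + (0,1)
step 1: (723, 38)  from 38·(19,1) + (1,0)
fundamental: x₁=723, y₁=38  (since 522729 − 362·1444 = 1)

723 38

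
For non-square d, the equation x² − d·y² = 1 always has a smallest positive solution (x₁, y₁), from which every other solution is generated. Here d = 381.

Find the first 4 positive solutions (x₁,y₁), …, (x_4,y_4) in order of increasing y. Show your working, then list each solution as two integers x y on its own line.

1015 52
2060449 105560
4182710455 214286748
8490900163201 435001992880

[19; 1,1,12,1,1,38] for √381; ℓ=6 ⇒ convergent index 5
i=0: a=19 ⇒ p=19, q=1
i=1: a=1 ⇒ p=20, q=1
i=2: a=1 ⇒ p=39, q=2
…
i=4: a=1 ⇒ p=527, q=27
i=5: a=1 ⇒ p=1015, q=52
→ (1015, 52).  Check: 1015²=1030225, 381·52²=1030224, difference 1.
k=2:  x_2 = 1015·1015+381·52·52 = 2060449,  y_2 = 1015·52+52·1015 = 105560
k=3:  x_3 = 1015·2060449+381·52·105560 = 4182710455,  y_3 = 1015·105560+52·2060449 = 214286748
k=4:  x_4 = 1015·4182710455+381·52·214286748 = 8490900163201,  y_4 = 1015·214286748+52·4182710455 = 435001992880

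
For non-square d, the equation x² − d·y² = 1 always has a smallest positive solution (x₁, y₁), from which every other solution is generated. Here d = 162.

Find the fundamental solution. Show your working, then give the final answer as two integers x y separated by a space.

19601 1540

√162 = [12; 1,2,1,2,12,2,1,2,1,24, …], period ℓ=10 (even) → k=9
i=0: a=12 ⇒ p=12, q=1
…
i=2: a=2 ⇒ p=38, q=3
i=3: a=1 ⇒ p=51, q=4
i=4: a=2 ⇒ p=140, q=11
i=5: a=12 ⇒ p=1731, q=136
…
i=7: a=1 ⇒ p=5333, q=419
i=8: a=2 ⇒ p=14268, q=1121
i=9: a=1 ⇒ p=19601, q=1540
(x₁, y₁) = (19601, 1540);  19601² − 162·1540² = 1 ✓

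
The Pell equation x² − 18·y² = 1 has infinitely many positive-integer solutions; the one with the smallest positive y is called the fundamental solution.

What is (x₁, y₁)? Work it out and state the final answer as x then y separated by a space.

d=18: √d = [4; 4,8] (ℓ=2, even), read p_1/q_1
a_0=4:  p_0=4·1+0=4,  q_0=4·0+1=1
a_1=4:  p_1=4·4+1=17,  q_1=4·1+0=4
→ (17, 4).  Check: 17²=289, 18·4²=288, difference 1.

17 4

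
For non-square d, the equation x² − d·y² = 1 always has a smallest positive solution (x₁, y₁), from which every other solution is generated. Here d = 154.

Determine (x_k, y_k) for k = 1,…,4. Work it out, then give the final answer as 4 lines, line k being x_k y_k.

[12; 2,2,3,1,2,1,3,2,2,24] for √154; ℓ=10 ⇒ convergent index 9
i=0: a=12 ⇒ p=12, q=1
i=1: a=2 ⇒ p=25, q=2
i=2: a=2 ⇒ p=62, q=5
i=3: a=3 ⇒ p=211, q=17
i=4: a=1 ⇒ p=273, q=22
…
i=8: a=2 ⇒ p=8724, q=703
i=9: a=2 ⇒ p=21295, q=1716
(x₁, y₁) = (21295, 1716);  21295² − 154·1716² = 1 ✓
k=2:  x_2 = 21295·21295+154·1716·1716 = 906954049,  y_2 = 21295·1716+1716·21295 = 73084440
k=3:  x_3 = 21295·906954049+154·1716·73084440 = 38627172925615,  y_3 = 21295·73084440+1716·906954049 = 3112666297884
k=4:  x_4 = 21295·38627172925615+154·1716·3112666297884 = 1645131293994988801,  y_4 = 21295·3112666297884+1716·38627172925615 = 132568457553795120

21295 1716
906954049 73084440
38627172925615 3112666297884
1645131293994988801 132568457553795120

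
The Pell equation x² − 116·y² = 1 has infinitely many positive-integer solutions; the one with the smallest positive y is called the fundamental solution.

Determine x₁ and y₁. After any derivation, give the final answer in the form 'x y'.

9801 910

[10; 1,3,2,1,4,1,2,3,1,20] for √116; ℓ=10 ⇒ convergent index 9
step 0: (10, 1)  from 10·(1,0) + (0,1)
…
step 3: (97, 9)  from 2·(43,4) + (11,1)
step 4: (140, 13)  from 1·(97,9) + (43,4)
…
step 8: (7550, 701)  from 3·(2251,209) + (797,74)
step 9: (9801, 910)  from 1·(7550,701) + (2251,209)
fundamental: x₁=9801, y₁=910  (since 96059601 − 116·828100 = 1)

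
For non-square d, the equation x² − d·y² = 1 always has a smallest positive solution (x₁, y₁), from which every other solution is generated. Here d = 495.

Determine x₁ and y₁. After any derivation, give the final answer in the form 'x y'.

89 4

√495 → a₀=22, period (4,44); ℓ=2 even so k=1
i=0: a=22 ⇒ p=22, q=1
i=1: a=4 ⇒ p=89, q=4
(x₁, y₁) = (89, 4);  89² − 495·4² = 1 ✓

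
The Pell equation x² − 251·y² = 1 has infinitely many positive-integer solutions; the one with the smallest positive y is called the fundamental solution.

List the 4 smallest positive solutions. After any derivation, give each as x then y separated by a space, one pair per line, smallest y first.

[15; 1,5,2,1,2,…,5,1,30] for √251; ℓ=14 ⇒ convergent index 13
k=0  a_k=15  p_k/q_k = 15/1
…
k=2  a_k=5  p_k/q_k = 95/6
…
k=6  a_k=2  p_k/q_k = 1917/121
k=7  a_k=15  p_k/q_k = 29563/1866
…
k=9  a_k=2  p_k/q_k = 151649/9572
k=10  a_k=1  p_k/q_k = 212692/13425
k=11  a_k=2  p_k/q_k = 577033/36422
k=12  a_k=5  p_k/q_k = 3097857/195535
k=13  a_k=1  p_k/q_k = 3674890/231957
(x₁, y₁) = (3674890, 231957);  3674890² − 251·231957² = 1 ✓
k=2:  x_2 = 3674890·3674890+251·231957·231957 = 27009633024199,  y_2 = 3674890·231957+231957·3674890 = 1704832919460
k=3:  x_3 = 3674890·27009633024199+251·231957·1704832919460 = 198514860608593651330,  y_3 = 3674890·1704832919460+231957·27009633024199 = 12530146894788486843
k=4:  x_4 = 3674890·198514860608593651330+251·231957·12530146894788486843 = 1459040552203802437039183201,  y_4 = 3674890·12530146894788486843+231957·198514860608593651330 = 92093823044376819996025080

3674890 231957
27009633024199 1704832919460
198514860608593651330 12530146894788486843
1459040552203802437039183201 92093823044376819996025080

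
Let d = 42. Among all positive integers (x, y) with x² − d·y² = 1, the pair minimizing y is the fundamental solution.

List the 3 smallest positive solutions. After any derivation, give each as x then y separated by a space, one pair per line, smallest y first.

13 2
337 52
8749 1350

d=42: √d = [6; 2,12] (ℓ=2, even), read p_1/q_1
a_0=6:  p_0=6·1+0=6,  q_0=6·0+1=1
a_1=2:  p_1=2·6+1=13,  q_1=2·1+0=2
(x₁, y₁) = (13, 2);  13² − 42·2² = 1 ✓
n=2: (13,2)∘(13,2) = (13·13+42·2·2, 13·2+2·13) = (337,52)
n=3: (337,52)∘(13,2) = (13·337+42·2·52, 13·52+2·337) = (8749,1350)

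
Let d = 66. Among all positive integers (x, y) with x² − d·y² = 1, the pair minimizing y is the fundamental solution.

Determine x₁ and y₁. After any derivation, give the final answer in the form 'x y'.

√66 = [8; 8,16, …], period ℓ=2 (even) → k=1
step 0: (8, 1)  from 8·(1,0) + (0,1)
step 1: (65, 8)  from 8·(8,1) + (1,0)
(x₁, y₁) = (65, 8);  65² − 66·8² = 1 ✓

65 8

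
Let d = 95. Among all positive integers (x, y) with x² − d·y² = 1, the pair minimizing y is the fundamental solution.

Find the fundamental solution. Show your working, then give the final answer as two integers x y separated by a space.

d=95: √d = [9; 1,2,1,18] (ℓ=4, even), read p_3/q_3
a_0=9:  p_0=9·1+0=9,  q_0=9·0+1=1
a_1=1:  p_1=1·9+1=10,  q_1=1·1+0=1
a_2=2:  p_2=2·10+9=29,  q_2=2·1+1=3
a_3=1:  p_3=1·29+10=39,  q_3=1·3+1=4
(x₁, y₁) = (39, 4);  39² − 95·4² = 1 ✓

39 4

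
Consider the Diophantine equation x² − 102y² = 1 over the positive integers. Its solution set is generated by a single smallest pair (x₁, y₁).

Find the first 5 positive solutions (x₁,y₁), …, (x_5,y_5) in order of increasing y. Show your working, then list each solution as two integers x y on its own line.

d=102: √d = [10; 10,20] (ℓ=2, even), read p_1/q_1
step 0: (10, 1)  from 10·(1,0) + (0,1)
step 1: (101, 10)  from 10·(10,1) + (1,0)
→ (101, 10).  Check: 101²=10201, 102·10²=10200, difference 1.
n=2: (101,10)∘(101,10) = (101·101+102·10·10, 101·10+10·101) = (20401,2020)
n=3: (20401,2020)∘(101,10) = (101·20401+102·10·2020, 101·2020+10·20401) = (4120901,408030)
n=4: (4120901,408030)∘(101,10) = (101·4120901+102·10·408030, 101·408030+10·4120901) = (832401601,82420040)
n=5: (832401601,82420040)∘(101,10) = (101·832401601+102·10·82420040, 101·82420040+10·832401601) = (168141002501,16648440050)

101 10
20401 2020
4120901 408030
832401601 82420040
168141002501 16648440050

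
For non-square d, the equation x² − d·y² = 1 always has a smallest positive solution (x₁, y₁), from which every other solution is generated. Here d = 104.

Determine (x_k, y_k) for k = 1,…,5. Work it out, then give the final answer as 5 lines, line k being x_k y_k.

51 5
5201 510
530451 52015
54100801 5305020
5517751251 541060025

[10; 5,20] for √104; ℓ=2 ⇒ convergent index 1
step 0: (10, 1)  from 10·(1,0) + (0,1)
step 1: (51, 5)  from 5·(10,1) + (1,0)
(x₁, y₁) = (51, 5);  51² − 104·5² = 1 ✓
(51+5√104)^2 = 5201 + 510√104
(51+5√104)^3 = 530451 + 52015√104
(51+5√104)^4 = 54100801 + 5305020√104
(51+5√104)^5 = 5517751251 + 541060025√104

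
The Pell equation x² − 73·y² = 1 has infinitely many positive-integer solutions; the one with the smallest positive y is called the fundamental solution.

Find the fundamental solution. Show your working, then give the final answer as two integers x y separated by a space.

d=73: √d = [8; 1,1,5,5,1,1,16] (ℓ=7, odd), read p_13/q_13
i=0: a=8 ⇒ p=8, q=1
…
i=9: a=1 ⇒ p=36406, q=4261
i=10: a=5 ⇒ p=200767, q=23498
…
i=12: a=1 ⇒ p=1241008, q=145249
i=13: a=1 ⇒ p=2281249, q=267000
fundamental: x₁=2281249, y₁=267000  (since 5204097000001 − 73·71289000000 = 1)

2281249 267000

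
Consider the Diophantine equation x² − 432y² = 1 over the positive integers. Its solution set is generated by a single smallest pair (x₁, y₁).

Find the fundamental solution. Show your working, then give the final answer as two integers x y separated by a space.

√432 = [20; 1,3,1,1,1,3,1,40, …], period ℓ=8 (even) → k=7
a_0=20:  p_0=20·1+0=20,  q_0=20·0+1=1
a_1=1:  p_1=1·20+1=21,  q_1=1·1+0=1
…
a_4=1:  p_4=1·104+83=187,  q_4=1·5+4=9
…
a_6=3:  p_6=3·291+187=1060,  q_6=3·14+9=51
a_7=1:  p_7=1·1060+291=1351,  q_7=1·51+14=65
(x₁, y₁) = (1351, 65);  1351² − 432·65² = 1 ✓

1351 65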